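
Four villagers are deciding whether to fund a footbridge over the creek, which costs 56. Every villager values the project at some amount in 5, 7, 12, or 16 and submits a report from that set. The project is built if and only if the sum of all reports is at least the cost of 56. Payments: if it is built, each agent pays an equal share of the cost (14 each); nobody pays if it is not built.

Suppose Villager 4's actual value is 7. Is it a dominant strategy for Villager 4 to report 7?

Yes

Check each profile of the others' reports and compare truth against every alternative report.
Others report (5, 5, 5): truth gives 0, best alternative gives 0.
Others report (5, 5, 7): truth gives 0, best alternative gives 0.
Others report (5, 5, 12): truth gives 0, best alternative gives 0.
Others report (5, 5, 16): truth gives 0, best alternative gives 0.
Others report (5, 7, 5): truth gives 0, best alternative gives 0.
Others report (5, 7, 7): truth gives 0, best alternative gives 0.
(Remaining 58 profiles checked similarly; truth is weakly best in each.)
In every case the truthful report is at least as good as any alternative, so it is a dominant strategy.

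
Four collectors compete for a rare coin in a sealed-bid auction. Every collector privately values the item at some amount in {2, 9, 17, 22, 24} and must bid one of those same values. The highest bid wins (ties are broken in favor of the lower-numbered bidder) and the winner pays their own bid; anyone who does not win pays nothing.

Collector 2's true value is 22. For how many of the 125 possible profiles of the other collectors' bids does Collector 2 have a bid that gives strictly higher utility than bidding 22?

18

Others bid (2, 2, 2): truth gives 0; bid 9 gives 13 > 0. Violating.
Others bid (2, 2, 9): truth gives 0; bid 9 gives 13 > 0. Violating.
Others bid (2, 2, 17): truth gives 0; bid 17 gives 5 > 0. Violating.
Others bid (2, 9, 2): truth gives 0; bid 9 gives 13 > 0. Violating.
Others bid (2, 2, 22): truth gives 0; no alternative beats it.
Others bid (2, 2, 24): truth gives 0; no alternative beats it.
(Checking all 125 profiles: 18 have a profitable deviation, 107 do not.)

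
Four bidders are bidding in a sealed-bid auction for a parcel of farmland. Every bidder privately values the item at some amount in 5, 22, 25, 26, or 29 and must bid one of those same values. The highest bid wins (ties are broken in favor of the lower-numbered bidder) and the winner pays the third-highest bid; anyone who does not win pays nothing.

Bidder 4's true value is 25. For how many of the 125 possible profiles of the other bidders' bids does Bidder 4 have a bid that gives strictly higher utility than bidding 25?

24

Others bid (5, 5, 25): truth gives 0; bid 26 gives 20 > 0. Violating.
Others bid (5, 5, 26): truth gives 0; bid 29 gives 20 > 0. Violating.
Others bid (5, 22, 25): truth gives 0; bid 26 gives 3 > 0. Violating.
Others bid (5, 22, 26): truth gives 0; bid 29 gives 3 > 0. Violating.
Others bid (5, 5, 5): truth gives 20; no alternative beats it.
Others bid (5, 5, 22): truth gives 20; no alternative beats it.
(Checking all 125 profiles: 24 have a profitable deviation, 101 do not.)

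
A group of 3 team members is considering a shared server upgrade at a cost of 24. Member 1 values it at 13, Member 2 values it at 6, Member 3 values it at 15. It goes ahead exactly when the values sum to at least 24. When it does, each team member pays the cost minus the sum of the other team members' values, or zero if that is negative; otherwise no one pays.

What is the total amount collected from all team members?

Total value 34 ≥ cost 24, so it is built.
Member 1: others sum to 21; max(0, 24 - 21) = 3.
Member 2: others sum to 28; max(0, 24 - 28) = 0.
Member 3: others sum to 19; max(0, 24 - 19) = 5.
Total collected = 3 + 0 + 5 = 8.

8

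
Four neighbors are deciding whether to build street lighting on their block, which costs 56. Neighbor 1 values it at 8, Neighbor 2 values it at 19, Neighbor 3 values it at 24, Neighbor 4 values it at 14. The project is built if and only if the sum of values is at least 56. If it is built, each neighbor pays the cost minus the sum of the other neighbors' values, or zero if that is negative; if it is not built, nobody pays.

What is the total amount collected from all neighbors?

30

Total value 65 ≥ cost 56, so it is built.
Neighbor 1: others sum to 57; max(0, 56 - 57) = 0.
Neighbor 2: others sum to 46; max(0, 56 - 46) = 10.
Neighbor 3: others sum to 41; max(0, 56 - 41) = 15.
Neighbor 4: others sum to 51; max(0, 56 - 51) = 5.
Total collected = 0 + 10 + 15 + 5 = 30.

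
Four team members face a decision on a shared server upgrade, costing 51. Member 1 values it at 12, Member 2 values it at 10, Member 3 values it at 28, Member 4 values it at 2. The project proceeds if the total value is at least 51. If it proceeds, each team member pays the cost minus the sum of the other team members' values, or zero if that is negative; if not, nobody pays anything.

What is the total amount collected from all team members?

Total value 52 ≥ cost 51, so it is built.
Member 1: others sum to 40; max(0, 51 - 40) = 11.
Member 2: others sum to 42; max(0, 51 - 42) = 9.
Member 3: others sum to 24; max(0, 51 - 24) = 27.
Member 4: others sum to 50; max(0, 51 - 50) = 1.
Total collected = 11 + 9 + 27 + 1 = 48.

48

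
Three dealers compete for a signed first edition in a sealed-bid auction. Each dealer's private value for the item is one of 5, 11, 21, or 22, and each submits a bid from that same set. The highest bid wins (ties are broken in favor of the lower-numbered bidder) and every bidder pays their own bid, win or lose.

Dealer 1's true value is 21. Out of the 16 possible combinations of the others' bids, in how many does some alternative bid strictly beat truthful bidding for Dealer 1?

Others bid (5, 5): truth gives 0; bid 5 gives 16 > 0. Violating.
Others bid (5, 11): truth gives 0; bid 11 gives 10 > 0. Violating.
Others bid (5, 22): truth gives -21; bid 22 gives -1 > -21. Violating.
Others bid (11, 5): truth gives 0; bid 11 gives 10 > 0. Violating.
Others bid (5, 21): truth gives 0; no alternative beats it.
Others bid (11, 21): truth gives 0; no alternative beats it.
(Checking all 16 profiles: 11 have a profitable deviation, 5 do not.)

11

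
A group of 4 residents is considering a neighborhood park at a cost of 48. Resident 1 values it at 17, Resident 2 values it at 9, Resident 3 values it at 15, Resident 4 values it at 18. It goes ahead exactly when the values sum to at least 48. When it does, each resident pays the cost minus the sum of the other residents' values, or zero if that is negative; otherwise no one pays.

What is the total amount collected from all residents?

17

Total value 59 ≥ cost 48, so it is built.
Resident 1: others sum to 42; max(0, 48 - 42) = 6.
Resident 2: others sum to 50; max(0, 48 - 50) = 0.
Resident 3: others sum to 44; max(0, 48 - 44) = 4.
Resident 4: others sum to 41; max(0, 48 - 41) = 7.
Total collected = 6 + 0 + 4 + 7 = 17.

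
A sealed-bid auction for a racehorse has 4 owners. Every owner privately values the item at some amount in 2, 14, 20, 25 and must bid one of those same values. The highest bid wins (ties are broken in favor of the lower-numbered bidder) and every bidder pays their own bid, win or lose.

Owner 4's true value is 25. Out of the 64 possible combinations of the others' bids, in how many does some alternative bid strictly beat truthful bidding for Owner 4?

Others bid (2, 2, 2): truth gives 0; bid 14 gives 11 > 0. Violating.
Others bid (2, 2, 14): truth gives 0; bid 20 gives 5 > 0. Violating.
Others bid (2, 2, 25): truth gives -25; bid 2 gives -2 > -25. Violating.
Others bid (2, 14, 2): truth gives 0; bid 20 gives 5 > 0. Violating.
Others bid (2, 2, 20): truth gives 0; no alternative beats it.
Others bid (2, 14, 20): truth gives 0; no alternative beats it.
(Checking all 64 profiles: 45 have a profitable deviation, 19 do not.)

45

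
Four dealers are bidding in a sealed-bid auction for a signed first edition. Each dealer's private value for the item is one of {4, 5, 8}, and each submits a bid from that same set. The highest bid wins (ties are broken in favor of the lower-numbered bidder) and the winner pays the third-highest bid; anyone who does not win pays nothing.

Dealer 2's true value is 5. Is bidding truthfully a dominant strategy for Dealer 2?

Consider the case where Dealer 1 bids 4, Dealer 3 bids 4 and Dealer 4 bids 8.
Truthful bid 5: loses, pays 0, utility 0.
Bid 8 instead: wins, pays 4, utility 5 - 4 = 1.
Since 1 > 0, bidding 8 is strictly better here, so truthful bidding is not dominant.

No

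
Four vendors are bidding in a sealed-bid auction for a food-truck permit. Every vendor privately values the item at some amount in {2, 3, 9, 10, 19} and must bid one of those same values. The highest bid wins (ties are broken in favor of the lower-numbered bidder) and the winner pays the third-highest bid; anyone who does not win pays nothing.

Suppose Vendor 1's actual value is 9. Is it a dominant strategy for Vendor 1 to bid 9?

Consider the case where Vendor 2 bids 2, Vendor 3 bids 2 and Vendor 4 bids 10.
Truthful bid 9: loses, pays 0, utility 0.
Bid 10 instead: wins, pays 2, utility 9 - 2 = 7.
Since 7 > 0, bidding 10 is strictly better here, so truthful bidding is not dominant.

No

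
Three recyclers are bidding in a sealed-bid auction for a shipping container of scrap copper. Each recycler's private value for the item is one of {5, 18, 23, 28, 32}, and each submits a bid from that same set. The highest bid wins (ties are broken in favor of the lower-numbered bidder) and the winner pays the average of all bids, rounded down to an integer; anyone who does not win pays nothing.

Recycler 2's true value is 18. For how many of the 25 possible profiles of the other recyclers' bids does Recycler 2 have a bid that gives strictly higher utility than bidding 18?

Others bid (5, 23): truth gives 0; bid 23 gives 1 > 0. Violating.
Others bid (18, 5): truth gives 0; bid 23 gives 3 > 0. Violating.
Others bid (5, 5): truth gives 9; no alternative beats it.
Others bid (5, 18): truth gives 5; no alternative beats it.
(Checking all 25 profiles: 2 have a profitable deviation, 23 do not.)

2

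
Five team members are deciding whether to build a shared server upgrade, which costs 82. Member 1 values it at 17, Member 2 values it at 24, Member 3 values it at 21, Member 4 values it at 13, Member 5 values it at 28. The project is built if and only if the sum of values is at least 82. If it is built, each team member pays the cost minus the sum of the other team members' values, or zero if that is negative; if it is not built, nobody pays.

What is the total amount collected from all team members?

10

Total value 103 ≥ cost 82, so it is built.
Member 1: others sum to 86; max(0, 82 - 86) = 0.
Member 2: others sum to 79; max(0, 82 - 79) = 3.
Member 3: others sum to 82; max(0, 82 - 82) = 0.
Member 4: others sum to 90; max(0, 82 - 90) = 0.
Member 5: others sum to 75; max(0, 82 - 75) = 7.
Total collected = 0 + 3 + 0 + 0 + 7 = 10.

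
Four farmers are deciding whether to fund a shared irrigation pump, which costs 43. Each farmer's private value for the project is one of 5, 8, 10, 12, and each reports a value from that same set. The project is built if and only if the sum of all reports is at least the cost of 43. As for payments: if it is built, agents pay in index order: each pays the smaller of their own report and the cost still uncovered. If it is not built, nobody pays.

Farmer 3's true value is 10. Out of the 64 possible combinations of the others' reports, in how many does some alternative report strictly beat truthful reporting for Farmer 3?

Others report (12, 12, 12): truth gives 0; report 8 gives 2 > 0. Violating.
Others report (5, 5, 5): truth gives 0; no alternative beats it.
Others report (5, 5, 8): truth gives 0; no alternative beats it.
(Checking all 64 profiles: 1 has a profitable deviation, 63 do not.)

1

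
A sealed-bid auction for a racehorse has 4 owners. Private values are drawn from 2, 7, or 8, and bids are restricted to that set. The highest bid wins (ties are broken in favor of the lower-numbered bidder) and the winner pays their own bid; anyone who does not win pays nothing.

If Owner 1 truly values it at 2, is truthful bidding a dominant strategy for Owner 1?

Check each profile of the others' bids and compare truth against every alternative bid.
Others bid (2, 2, 2): truth gives 0, best alternative gives -5.
Others bid (2, 2, 7): truth gives 0, best alternative gives -5.
Others bid (2, 7, 2): truth gives 0, best alternative gives -5.
Others bid (2, 7, 7): truth gives 0, best alternative gives -5.
Others bid (7, 2, 2): truth gives 0, best alternative gives -5.
Others bid (7, 2, 7): truth gives 0, best alternative gives -5.
(Remaining 21 profiles checked similarly; truth is weakly best in each.)
In every case the truthful bid is at least as good as any alternative, so it is a dominant strategy.

Yes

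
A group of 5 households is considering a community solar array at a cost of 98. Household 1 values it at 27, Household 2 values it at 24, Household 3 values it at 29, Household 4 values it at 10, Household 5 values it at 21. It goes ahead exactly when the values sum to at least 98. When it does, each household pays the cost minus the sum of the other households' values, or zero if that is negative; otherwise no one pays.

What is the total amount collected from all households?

49

Total value 111 ≥ cost 98, so it is built.
Household 1: others sum to 84; max(0, 98 - 84) = 14.
Household 2: others sum to 87; max(0, 98 - 87) = 11.
Household 3: others sum to 82; max(0, 98 - 82) = 16.
Household 4: others sum to 101; max(0, 98 - 101) = 0.
Household 5: others sum to 90; max(0, 98 - 90) = 8.
Total collected = 14 + 11 + 16 + 0 + 8 = 49.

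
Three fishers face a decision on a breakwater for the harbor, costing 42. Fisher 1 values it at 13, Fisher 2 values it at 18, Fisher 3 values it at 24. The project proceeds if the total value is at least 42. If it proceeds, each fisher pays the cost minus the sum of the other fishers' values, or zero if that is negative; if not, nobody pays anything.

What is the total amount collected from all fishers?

16

Total value 55 ≥ cost 42, so it is built.
Fisher 1: others sum to 42; max(0, 42 - 42) = 0.
Fisher 2: others sum to 37; max(0, 42 - 37) = 5.
Fisher 3: others sum to 31; max(0, 42 - 31) = 11.
Total collected = 0 + 5 + 11 = 16.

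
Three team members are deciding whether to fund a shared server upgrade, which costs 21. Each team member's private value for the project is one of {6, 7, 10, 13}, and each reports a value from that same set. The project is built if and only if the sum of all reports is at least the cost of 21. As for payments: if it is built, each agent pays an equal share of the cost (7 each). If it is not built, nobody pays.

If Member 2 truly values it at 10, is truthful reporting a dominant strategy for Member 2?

Yes

Check each profile of the others' reports and compare truth against every alternative report.
Others report (6, 6): truth gives 3, best alternative gives 3.
Others report (6, 7): truth gives 3, best alternative gives 3.
Others report (6, 10): truth gives 3, best alternative gives 3.
Others report (6, 13): truth gives 3, best alternative gives 3.
Others report (7, 6): truth gives 3, best alternative gives 3.
Others report (7, 7): truth gives 3, best alternative gives 3.
(Remaining 10 profiles checked similarly; truth is weakly best in each.)
In every case the truthful report is at least as good as any alternative, so it is a dominant strategy.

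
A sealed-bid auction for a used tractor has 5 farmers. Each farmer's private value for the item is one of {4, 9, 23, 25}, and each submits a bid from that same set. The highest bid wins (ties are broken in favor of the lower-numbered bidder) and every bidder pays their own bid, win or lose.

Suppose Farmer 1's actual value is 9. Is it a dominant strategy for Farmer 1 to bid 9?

Consider the case where Farmer 2 bids 4, Farmer 3 bids 4, Farmer 4 bids 4 and Farmer 5 bids 4.
Truthful bid 9: wins, pays 9, utility 9 - 9 = 0.
Bid 4 instead: wins, pays 4, utility 9 - 4 = 5.
Since 5 > 0, bidding 4 is strictly better here, so truthful bidding is not dominant.

No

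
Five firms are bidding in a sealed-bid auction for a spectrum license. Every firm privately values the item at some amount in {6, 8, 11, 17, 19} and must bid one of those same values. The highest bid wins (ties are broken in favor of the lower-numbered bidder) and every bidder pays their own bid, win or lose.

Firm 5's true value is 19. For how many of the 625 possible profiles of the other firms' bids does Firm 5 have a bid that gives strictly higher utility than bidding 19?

450

Others bid (6, 6, 6, 6): truth gives 0; bid 8 gives 11 > 0. Violating.
Others bid (6, 6, 6, 8): truth gives 0; bid 11 gives 8 > 0. Violating.
Others bid (6, 6, 6, 11): truth gives 0; bid 17 gives 2 > 0. Violating.
Others bid (6, 6, 6, 19): truth gives -19; bid 6 gives -6 > -19. Violating.
Others bid (6, 6, 6, 17): truth gives 0; no alternative beats it.
Others bid (6, 6, 8, 17): truth gives 0; no alternative beats it.
(Checking all 625 profiles: 450 have a profitable deviation, 175 do not.)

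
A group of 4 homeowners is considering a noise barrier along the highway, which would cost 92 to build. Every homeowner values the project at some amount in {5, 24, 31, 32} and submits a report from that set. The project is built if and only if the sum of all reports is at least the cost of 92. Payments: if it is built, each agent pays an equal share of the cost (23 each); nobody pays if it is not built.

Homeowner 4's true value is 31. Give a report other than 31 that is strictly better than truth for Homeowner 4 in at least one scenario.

Suppose Homeowner 1 reports 5, Homeowner 2 reports 24 and Homeowner 3 reports 31.
Report 31: project not built, utility 0.
Report 32: project built, pays 23, utility 31 - 23 = 8.
So reporting 32 beats truth here (8 > 0).

32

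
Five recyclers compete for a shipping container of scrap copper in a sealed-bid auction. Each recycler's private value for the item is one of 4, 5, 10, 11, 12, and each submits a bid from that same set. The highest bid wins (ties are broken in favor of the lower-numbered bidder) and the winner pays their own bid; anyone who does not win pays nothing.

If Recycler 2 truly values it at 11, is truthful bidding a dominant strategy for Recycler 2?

No

Consider the case where Recycler 1 bids 4, Recycler 3 bids 4, Recycler 4 bids 4 and Recycler 5 bids 4.
Truthful bid 11: wins, pays 11, utility 11 - 11 = 0.
Bid 5 instead: wins, pays 5, utility 11 - 5 = 6.
Since 6 > 0, bidding 5 is strictly better here, so truthful bidding is not dominant.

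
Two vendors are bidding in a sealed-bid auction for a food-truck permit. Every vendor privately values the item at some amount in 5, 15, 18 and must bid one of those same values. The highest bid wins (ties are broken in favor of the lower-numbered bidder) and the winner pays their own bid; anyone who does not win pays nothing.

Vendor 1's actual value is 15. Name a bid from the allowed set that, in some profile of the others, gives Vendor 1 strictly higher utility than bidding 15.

Suppose Vendor 2 bids 5.
Bid 15: wins, pays 15, utility 15 - 15 = 0.
Bid 5: wins, pays 5, utility 15 - 5 = 10.
So bidding 5 beats truth here (10 > 0).

5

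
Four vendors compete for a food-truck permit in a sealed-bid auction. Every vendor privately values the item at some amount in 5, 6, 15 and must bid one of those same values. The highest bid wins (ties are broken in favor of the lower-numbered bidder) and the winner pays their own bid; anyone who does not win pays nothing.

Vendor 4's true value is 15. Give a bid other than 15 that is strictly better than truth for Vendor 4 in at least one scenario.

Suppose Vendor 1 bids 5, Vendor 2 bids 5 and Vendor 3 bids 5.
Bid 15: wins, pays 15, utility 15 - 15 = 0.
Bid 6: wins, pays 6, utility 15 - 6 = 9.
So bidding 6 beats truth here (9 > 0).

6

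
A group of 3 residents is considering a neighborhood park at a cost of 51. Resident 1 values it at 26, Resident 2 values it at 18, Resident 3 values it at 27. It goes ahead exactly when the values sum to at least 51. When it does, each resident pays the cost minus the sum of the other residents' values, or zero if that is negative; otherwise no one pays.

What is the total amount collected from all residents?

13

Total value 71 ≥ cost 51, so it is built.
Resident 1: others sum to 45; max(0, 51 - 45) = 6.
Resident 2: others sum to 53; max(0, 51 - 53) = 0.
Resident 3: others sum to 44; max(0, 51 - 44) = 7.
Total collected = 6 + 0 + 7 = 13.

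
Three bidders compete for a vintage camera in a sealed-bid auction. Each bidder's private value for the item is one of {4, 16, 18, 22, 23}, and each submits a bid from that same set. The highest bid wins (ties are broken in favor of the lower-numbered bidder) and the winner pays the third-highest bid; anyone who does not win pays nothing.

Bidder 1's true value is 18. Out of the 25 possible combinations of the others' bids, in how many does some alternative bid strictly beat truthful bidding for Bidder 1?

8

Others bid (4, 22): truth gives 0; bid 22 gives 14 > 0. Violating.
Others bid (4, 23): truth gives 0; bid 23 gives 14 > 0. Violating.
Others bid (16, 22): truth gives 0; bid 22 gives 2 > 0. Violating.
Others bid (16, 23): truth gives 0; bid 23 gives 2 > 0. Violating.
Others bid (4, 4): truth gives 14; no alternative beats it.
Others bid (4, 16): truth gives 14; no alternative beats it.
(Checking all 25 profiles: 8 have a profitable deviation, 17 do not.)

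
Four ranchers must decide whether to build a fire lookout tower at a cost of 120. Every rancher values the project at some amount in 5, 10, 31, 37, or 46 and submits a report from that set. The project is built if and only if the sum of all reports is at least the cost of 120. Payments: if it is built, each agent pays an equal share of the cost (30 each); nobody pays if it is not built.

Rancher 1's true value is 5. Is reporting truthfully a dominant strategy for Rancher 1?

Yes

Check each profile of the others' reports and compare truth against every alternative report.
Others report (31, 37, 46): truth gives 0, best alternative gives -25.
Others report (31, 46, 37): truth gives 0, best alternative gives -25.
Others report (37, 31, 46): truth gives 0, best alternative gives -25.
Others report (37, 37, 37): truth gives 0, best alternative gives -25.
Others report (37, 46, 31): truth gives 0, best alternative gives -25.
Others report (46, 31, 37): truth gives 0, best alternative gives -25.
(Remaining 119 profiles checked similarly; truth is weakly best in each.)
In every case the truthful report is at least as good as any alternative, so it is a dominant strategy.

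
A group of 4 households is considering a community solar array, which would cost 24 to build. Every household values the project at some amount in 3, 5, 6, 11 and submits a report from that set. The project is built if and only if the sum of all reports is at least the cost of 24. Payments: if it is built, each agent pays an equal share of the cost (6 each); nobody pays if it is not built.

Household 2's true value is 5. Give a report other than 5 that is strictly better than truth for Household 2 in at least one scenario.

Suppose Household 1 reports 3, Household 3 reports 5 and Household 4 reports 11.
Report 5: project built, pays 6, utility 5 - 6 = -1.
Report 3: project not built, utility 0.
So reporting 3 beats truth here (0 > -1).

3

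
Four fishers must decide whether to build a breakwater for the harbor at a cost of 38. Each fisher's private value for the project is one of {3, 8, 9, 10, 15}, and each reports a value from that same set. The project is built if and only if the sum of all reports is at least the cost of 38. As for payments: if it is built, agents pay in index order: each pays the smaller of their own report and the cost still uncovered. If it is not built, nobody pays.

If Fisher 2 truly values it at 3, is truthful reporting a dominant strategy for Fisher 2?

Check each profile of the others' reports and compare truth against every alternative report.
Others report (3, 15, 15): truth gives 0, best alternative gives -5.
Others report (8, 8, 15): truth gives 0, best alternative gives -5.
Others report (8, 9, 15): truth gives 0, best alternative gives -5.
Others report (8, 10, 15): truth gives 0, best alternative gives -5.
Others report (8, 15, 8): truth gives 0, best alternative gives -5.
Others report (8, 15, 9): truth gives 0, best alternative gives -5.
(Remaining 119 profiles checked similarly; truth is weakly best in each.)
In every case the truthful report is at least as good as any alternative, so it is a dominant strategy.

Yes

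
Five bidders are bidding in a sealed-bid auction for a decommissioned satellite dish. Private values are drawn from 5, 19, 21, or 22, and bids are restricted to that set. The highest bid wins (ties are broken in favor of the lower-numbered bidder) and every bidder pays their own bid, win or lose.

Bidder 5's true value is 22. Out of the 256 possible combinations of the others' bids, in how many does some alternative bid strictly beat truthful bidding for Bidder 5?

191

Others bid (5, 5, 5, 5): truth gives 0; bid 19 gives 3 > 0. Violating.
Others bid (5, 5, 5, 19): truth gives 0; bid 21 gives 1 > 0. Violating.
Others bid (5, 5, 5, 22): truth gives -22; bid 5 gives -5 > -22. Violating.
Others bid (5, 5, 19, 5): truth gives 0; bid 21 gives 1 > 0. Violating.
Others bid (5, 5, 5, 21): truth gives 0; no alternative beats it.
Others bid (5, 5, 19, 21): truth gives 0; no alternative beats it.
(Checking all 256 profiles: 191 have a profitable deviation, 65 do not.)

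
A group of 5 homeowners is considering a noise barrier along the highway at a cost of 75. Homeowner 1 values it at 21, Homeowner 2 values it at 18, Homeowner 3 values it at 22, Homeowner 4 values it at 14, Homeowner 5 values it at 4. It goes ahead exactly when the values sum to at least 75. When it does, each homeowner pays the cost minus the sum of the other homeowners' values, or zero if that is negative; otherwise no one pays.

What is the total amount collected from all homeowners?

Total value 79 ≥ cost 75, so it is built.
Homeowner 1: others sum to 58; max(0, 75 - 58) = 17.
Homeowner 2: others sum to 61; max(0, 75 - 61) = 14.
Homeowner 3: others sum to 57; max(0, 75 - 57) = 18.
Homeowner 4: others sum to 65; max(0, 75 - 65) = 10.
Homeowner 5: others sum to 75; max(0, 75 - 75) = 0.
Total collected = 17 + 14 + 18 + 10 + 0 = 59.

59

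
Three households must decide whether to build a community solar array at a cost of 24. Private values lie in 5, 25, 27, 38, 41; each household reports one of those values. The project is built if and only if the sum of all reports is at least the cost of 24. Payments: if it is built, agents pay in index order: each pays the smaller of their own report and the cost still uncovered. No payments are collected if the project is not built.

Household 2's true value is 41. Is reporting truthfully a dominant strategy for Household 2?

Consider the case where Household 1 reports 5 and Household 3 reports 25.
Truthful report 41: project built, pays 19, utility 41 - 19 = 22.
Report 5 instead: project built, pays 5, utility 41 - 5 = 36.
Since 36 > 22, reporting 5 is strictly better here, so truthful reporting is not dominant.

No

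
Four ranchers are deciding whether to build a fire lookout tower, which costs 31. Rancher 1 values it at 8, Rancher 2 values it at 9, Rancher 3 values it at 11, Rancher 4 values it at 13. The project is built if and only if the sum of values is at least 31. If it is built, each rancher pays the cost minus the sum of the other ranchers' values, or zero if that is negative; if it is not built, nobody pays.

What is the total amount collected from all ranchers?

4

Total value 41 ≥ cost 31, so it is built.
Rancher 1: others sum to 33; max(0, 31 - 33) = 0.
Rancher 2: others sum to 32; max(0, 31 - 32) = 0.
Rancher 3: others sum to 30; max(0, 31 - 30) = 1.
Rancher 4: others sum to 28; max(0, 31 - 28) = 3.
Total collected = 0 + 0 + 1 + 3 = 4.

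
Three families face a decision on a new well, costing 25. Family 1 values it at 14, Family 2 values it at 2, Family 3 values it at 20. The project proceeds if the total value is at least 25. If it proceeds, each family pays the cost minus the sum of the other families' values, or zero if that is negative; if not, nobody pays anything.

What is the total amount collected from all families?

12

Total value 36 ≥ cost 25, so it is built.
Family 1: others sum to 22; max(0, 25 - 22) = 3.
Family 2: others sum to 34; max(0, 25 - 34) = 0.
Family 3: others sum to 16; max(0, 25 - 16) = 9.
Total collected = 3 + 0 + 9 = 12.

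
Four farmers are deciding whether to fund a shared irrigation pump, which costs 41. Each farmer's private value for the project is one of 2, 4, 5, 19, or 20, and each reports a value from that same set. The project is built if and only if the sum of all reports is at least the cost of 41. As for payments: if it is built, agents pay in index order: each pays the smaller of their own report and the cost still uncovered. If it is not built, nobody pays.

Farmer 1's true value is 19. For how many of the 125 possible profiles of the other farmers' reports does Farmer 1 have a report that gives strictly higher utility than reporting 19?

44

Others report (2, 19, 19): truth gives 0; report 2 gives 17 > 0. Violating.
Others report (2, 19, 20): truth gives 0; report 2 gives 17 > 0. Violating.
Others report (2, 20, 19): truth gives 0; report 2 gives 17 > 0. Violating.
Others report (2, 20, 20): truth gives 0; report 2 gives 17 > 0. Violating.
Others report (2, 2, 2): truth gives 0; no alternative beats it.
Others report (2, 2, 4): truth gives 0; no alternative beats it.
(Checking all 125 profiles: 44 have a profitable deviation, 81 do not.)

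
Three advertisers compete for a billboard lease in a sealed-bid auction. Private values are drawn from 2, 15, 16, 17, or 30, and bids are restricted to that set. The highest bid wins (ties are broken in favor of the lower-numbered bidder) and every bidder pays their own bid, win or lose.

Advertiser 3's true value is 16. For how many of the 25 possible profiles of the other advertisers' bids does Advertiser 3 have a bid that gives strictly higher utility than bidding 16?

Others bid (2, 2): truth gives 0; bid 15 gives 1 > 0. Violating.
Others bid (2, 16): truth gives -16; bid 17 gives -1 > -16. Violating.
Others bid (2, 17): truth gives -16; bid 2 gives -2 > -16. Violating.
Others bid (2, 30): truth gives -16; bid 2 gives -2 > -16. Violating.
Others bid (2, 15): truth gives 0; no alternative beats it.
Others bid (15, 2): truth gives 0; no alternative beats it.
(Checking all 25 profiles: 22 have a profitable deviation, 3 do not.)

22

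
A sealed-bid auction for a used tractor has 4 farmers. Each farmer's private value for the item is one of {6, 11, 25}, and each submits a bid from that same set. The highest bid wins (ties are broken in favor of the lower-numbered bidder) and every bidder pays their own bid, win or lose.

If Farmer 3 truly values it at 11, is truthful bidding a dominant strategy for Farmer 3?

No

Consider the case where Farmer 1 bids 6, Farmer 2 bids 6 and Farmer 4 bids 25.
Truthful bid 11: loses but pays 11, utility -11.
Bid 6 instead: loses but pays 6, utility -6.
Since -6 > -11, bidding 6 is strictly better here, so truthful bidding is not dominant.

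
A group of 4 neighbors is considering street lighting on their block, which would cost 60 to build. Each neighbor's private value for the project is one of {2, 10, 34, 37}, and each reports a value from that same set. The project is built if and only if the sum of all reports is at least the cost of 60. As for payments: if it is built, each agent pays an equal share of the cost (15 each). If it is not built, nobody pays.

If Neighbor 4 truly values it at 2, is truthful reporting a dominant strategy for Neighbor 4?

Yes

Check each profile of the others' reports and compare truth against every alternative report.
Others report (10, 10, 34): truth gives 0, best alternative gives -13.
Others report (10, 10, 37): truth gives 0, best alternative gives -13.
Others report (10, 34, 10): truth gives 0, best alternative gives -13.
Others report (10, 37, 10): truth gives 0, best alternative gives -13.
Others report (34, 10, 10): truth gives 0, best alternative gives -13.
Others report (37, 10, 10): truth gives 0, best alternative gives -13.
(Remaining 58 profiles checked similarly; truth is weakly best in each.)
In every case the truthful report is at least as good as any alternative, so it is a dominant strategy.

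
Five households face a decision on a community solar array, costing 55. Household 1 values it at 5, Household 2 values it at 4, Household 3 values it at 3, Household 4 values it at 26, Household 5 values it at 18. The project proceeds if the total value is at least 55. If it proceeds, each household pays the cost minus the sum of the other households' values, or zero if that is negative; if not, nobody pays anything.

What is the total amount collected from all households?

Total value 56 ≥ cost 55, so it is built.
Household 1: others sum to 51; max(0, 55 - 51) = 4.
Household 2: others sum to 52; max(0, 55 - 52) = 3.
Household 3: others sum to 53; max(0, 55 - 53) = 2.
Household 4: others sum to 30; max(0, 55 - 30) = 25.
Household 5: others sum to 38; max(0, 55 - 38) = 17.
Total collected = 4 + 3 + 2 + 25 + 17 = 51.

51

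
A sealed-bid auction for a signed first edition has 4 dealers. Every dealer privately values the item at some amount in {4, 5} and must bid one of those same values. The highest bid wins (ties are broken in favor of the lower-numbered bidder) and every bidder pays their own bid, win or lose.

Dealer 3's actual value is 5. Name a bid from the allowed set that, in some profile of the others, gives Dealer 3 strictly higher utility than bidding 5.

4

Suppose Dealer 1 bids 4, Dealer 2 bids 5 and Dealer 4 bids 4.
Bid 5: loses but pays 5, utility -5.
Bid 4: loses but pays 4, utility -4.
So bidding 4 beats truth here (-4 > -5).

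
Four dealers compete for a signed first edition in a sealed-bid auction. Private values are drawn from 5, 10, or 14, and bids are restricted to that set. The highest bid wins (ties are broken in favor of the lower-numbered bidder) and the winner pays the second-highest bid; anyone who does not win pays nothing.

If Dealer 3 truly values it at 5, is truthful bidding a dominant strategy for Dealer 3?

Yes

Check each profile of the others' bids and compare truth against every alternative bid.
Others bid (5, 5, 10): truth gives 0, best alternative gives -5.
Others bid (5, 5, 5): truth gives 0, best alternative gives 0.
Others bid (5, 5, 14): truth gives 0, best alternative gives 0.
Others bid (5, 10, 5): truth gives 0, best alternative gives 0.
Others bid (5, 10, 10): truth gives 0, best alternative gives 0.
Others bid (5, 10, 14): truth gives 0, best alternative gives 0.
(Remaining 21 profiles checked similarly; truth is weakly best in each.)
In every case the truthful bid is at least as good as any alternative, so it is a dominant strategy.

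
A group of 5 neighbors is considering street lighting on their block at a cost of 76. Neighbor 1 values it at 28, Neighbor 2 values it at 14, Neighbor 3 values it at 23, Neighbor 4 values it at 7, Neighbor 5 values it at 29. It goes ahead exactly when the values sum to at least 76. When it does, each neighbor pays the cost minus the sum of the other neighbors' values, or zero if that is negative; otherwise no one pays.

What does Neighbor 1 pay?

3

Total value 101 ≥ cost 76, so the project is built.
The other neighbors' values sum to 73.
Cost minus that sum is 76 - 73 = 3.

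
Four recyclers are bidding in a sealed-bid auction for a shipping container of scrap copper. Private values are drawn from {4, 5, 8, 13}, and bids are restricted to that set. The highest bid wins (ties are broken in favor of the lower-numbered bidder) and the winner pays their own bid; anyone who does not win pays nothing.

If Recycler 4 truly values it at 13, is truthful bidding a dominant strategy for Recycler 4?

Consider the case where Recycler 1 bids 4, Recycler 2 bids 4 and Recycler 3 bids 4.
Truthful bid 13: wins, pays 13, utility 13 - 13 = 0.
Bid 5 instead: wins, pays 5, utility 13 - 5 = 8.
Since 8 > 0, bidding 5 is strictly better here, so truthful bidding is not dominant.

No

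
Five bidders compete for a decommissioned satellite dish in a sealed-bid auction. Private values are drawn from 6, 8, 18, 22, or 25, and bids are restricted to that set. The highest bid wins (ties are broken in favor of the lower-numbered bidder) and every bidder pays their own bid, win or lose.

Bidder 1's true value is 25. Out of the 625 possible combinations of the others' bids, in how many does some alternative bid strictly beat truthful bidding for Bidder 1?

Others bid (6, 6, 6, 6): truth gives 0; bid 6 gives 19 > 0. Violating.
Others bid (6, 6, 6, 8): truth gives 0; bid 8 gives 17 > 0. Violating.
Others bid (6, 6, 6, 18): truth gives 0; bid 18 gives 7 > 0. Violating.
Others bid (6, 6, 6, 22): truth gives 0; bid 22 gives 3 > 0. Violating.
Others bid (6, 6, 6, 25): truth gives 0; no alternative beats it.
Others bid (6, 6, 8, 25): truth gives 0; no alternative beats it.
(Checking all 625 profiles: 256 have a profitable deviation, 369 do not.)

256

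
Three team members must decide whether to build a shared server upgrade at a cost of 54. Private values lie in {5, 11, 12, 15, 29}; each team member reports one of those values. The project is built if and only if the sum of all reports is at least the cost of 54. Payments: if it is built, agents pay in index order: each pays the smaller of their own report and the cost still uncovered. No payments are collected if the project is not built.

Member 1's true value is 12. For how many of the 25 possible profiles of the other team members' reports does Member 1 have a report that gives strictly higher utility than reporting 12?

Others report (15, 29): truth gives 0; report 11 gives 1 > 0. Violating.
Others report (29, 15): truth gives 0; report 11 gives 1 > 0. Violating.
Others report (29, 29): truth gives 0; report 5 gives 7 > 0. Violating.
Others report (5, 5): truth gives 0; no alternative beats it.
Others report (5, 11): truth gives 0; no alternative beats it.
(Checking all 25 profiles: 3 have a profitable deviation, 22 do not.)

3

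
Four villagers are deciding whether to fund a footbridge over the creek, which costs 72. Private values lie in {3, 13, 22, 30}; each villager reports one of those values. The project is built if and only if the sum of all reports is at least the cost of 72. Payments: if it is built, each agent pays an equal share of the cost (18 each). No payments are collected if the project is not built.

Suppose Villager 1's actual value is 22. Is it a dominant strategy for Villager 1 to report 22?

Consider the case where Villager 2 reports 3, Villager 3 reports 13 and Villager 4 reports 30.
Truthful report 22: project not built, utility 0.
Report 30 instead: project built, pays 18, utility 22 - 18 = 4.
Since 4 > 0, reporting 30 is strictly better here, so truthful reporting is not dominant.

No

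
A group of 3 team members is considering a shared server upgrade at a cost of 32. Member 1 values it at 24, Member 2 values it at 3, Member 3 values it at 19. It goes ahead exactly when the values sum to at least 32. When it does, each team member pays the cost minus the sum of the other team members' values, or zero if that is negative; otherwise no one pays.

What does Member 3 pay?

Total value 46 ≥ cost 32, so the project is built.
The other team members' values sum to 27.
Cost minus that sum is 32 - 27 = 5.

5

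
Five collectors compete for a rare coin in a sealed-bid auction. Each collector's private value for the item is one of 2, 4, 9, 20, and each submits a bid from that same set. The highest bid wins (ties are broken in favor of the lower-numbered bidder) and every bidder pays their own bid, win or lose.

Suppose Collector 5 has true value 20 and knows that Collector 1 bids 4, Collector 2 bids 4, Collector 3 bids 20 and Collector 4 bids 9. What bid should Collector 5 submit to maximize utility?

Bid 2: loses but pays 2, utility -2.
Bid 4: loses but pays 4, utility -4.
Bid 9: loses but pays 9, utility -9.
Bid 20: loses but pays 20, utility -20.
The best choice is 2 with utility -2.

2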